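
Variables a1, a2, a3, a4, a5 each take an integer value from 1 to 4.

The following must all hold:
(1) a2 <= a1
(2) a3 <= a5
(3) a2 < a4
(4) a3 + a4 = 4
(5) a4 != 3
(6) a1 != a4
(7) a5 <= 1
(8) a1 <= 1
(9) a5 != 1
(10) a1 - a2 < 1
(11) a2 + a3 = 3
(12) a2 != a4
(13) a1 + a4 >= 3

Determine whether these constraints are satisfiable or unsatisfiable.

From constraints 1 and 8: a2 ≤ a1 ≤ 1. From constraints 2 and 7: a3 ≤ a5 ≤ 1. Hence a2 + a3 ≤ 2. But constraint 11 requires a2 + a3 = 3, and 3 > 2. Contradiction.

Unsatisfiable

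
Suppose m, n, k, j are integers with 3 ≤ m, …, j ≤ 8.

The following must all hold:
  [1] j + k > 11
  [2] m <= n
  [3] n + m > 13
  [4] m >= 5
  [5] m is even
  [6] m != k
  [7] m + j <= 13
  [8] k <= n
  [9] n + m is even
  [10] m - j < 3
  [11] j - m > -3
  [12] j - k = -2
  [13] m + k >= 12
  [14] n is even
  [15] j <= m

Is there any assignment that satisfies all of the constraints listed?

Satisfiable

Try m = 6, n = 8, k = 7, j = 5.
Check constraint 1: j + k = 12; constraint 3: n + m = 14; constraint 7: m + j = 11. The remaining constraints are straightforward to verify.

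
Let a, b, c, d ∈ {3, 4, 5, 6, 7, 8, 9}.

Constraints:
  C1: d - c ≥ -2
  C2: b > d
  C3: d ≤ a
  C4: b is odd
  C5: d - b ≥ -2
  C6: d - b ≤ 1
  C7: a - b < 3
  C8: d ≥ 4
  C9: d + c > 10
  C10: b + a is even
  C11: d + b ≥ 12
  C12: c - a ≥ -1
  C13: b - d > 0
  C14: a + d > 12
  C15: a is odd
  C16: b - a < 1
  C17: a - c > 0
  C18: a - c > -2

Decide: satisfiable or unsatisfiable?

Satisfiable

The assignment a = 7, b = 7, c = 6, d = 6 works:
  constraint 1 holds since d - c = 0.
  constraint 5 holds since d - b = -1.
The rest check out directly.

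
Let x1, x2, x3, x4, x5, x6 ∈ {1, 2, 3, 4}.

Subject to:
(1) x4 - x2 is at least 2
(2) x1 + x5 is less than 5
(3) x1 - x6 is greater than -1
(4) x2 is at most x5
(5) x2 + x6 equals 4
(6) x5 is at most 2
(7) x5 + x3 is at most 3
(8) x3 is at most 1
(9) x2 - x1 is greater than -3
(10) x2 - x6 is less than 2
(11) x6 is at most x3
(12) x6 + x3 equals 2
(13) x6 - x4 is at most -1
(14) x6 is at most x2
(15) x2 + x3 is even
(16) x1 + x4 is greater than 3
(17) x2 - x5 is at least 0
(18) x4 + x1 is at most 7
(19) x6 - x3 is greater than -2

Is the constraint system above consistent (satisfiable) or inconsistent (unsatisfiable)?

From constraints 4 and 6: x2 ≤ x5 ≤ 2. From constraints 8 and 11: x6 ≤ x3 ≤ 1. Hence x2 + x6 ≤ 3. But constraint 5 requires x2 + x6 = 4, and 4 > 3. Contradiction.

Unsatisfiable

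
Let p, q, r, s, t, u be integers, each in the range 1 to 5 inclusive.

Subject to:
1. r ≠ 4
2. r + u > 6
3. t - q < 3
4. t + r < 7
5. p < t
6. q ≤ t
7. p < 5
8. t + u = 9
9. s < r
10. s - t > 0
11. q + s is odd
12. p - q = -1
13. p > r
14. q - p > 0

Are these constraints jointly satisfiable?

Constraints 6, 9, 10, 13, and 14 give q ≤ t, t < s, s < r, r < p, p < q. Chaining: q ≤ t < s < r < p < q, which forces q < q — impossible.

Unsatisfiable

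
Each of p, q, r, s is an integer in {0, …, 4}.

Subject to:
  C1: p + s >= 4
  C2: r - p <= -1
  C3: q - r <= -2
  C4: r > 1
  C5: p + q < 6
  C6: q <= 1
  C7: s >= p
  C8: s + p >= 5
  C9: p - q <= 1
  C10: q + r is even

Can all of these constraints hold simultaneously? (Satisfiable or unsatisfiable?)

Unsatisfiable

Constraints 2, 3, and 9 give q − p ≥ -1, p − r ≥ 1, r − q ≥ 2.
Adding all 3 inequalities: the left sides telescope to 0, and the right sides sum to (-1) + 1 + 2 = 2. So 0 ≥ 2, which is false.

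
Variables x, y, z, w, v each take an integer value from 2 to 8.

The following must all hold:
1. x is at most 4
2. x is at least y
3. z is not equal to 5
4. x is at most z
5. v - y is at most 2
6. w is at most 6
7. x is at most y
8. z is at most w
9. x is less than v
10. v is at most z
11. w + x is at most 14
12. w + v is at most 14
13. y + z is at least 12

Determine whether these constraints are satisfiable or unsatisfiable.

From constraints 1 and 2: y ≤ x ≤ 4. From constraints 6 and 8: z ≤ w ≤ 6. Hence y + z ≤ 10. But constraint 13 requires y + z ≥ 12, and 12 > 10. Contradiction.

Unsatisfiable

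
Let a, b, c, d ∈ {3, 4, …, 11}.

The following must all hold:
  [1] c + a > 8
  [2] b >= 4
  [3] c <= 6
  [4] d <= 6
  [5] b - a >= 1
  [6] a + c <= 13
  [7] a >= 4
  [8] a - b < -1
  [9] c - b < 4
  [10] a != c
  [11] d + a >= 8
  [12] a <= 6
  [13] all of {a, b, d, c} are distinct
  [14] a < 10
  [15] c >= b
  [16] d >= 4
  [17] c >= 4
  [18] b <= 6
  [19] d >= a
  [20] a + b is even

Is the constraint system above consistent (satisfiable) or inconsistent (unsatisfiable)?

Constraints 2, 3, 4, 7, 12, 16, 17, and 18 confine each of a, b, d, c to the 3 values {4, …, 6}.
Constraint 13 requires all 4 of them to be distinct, but only 3 values are available — impossible by the pigeonhole principle.

Unsatisfiable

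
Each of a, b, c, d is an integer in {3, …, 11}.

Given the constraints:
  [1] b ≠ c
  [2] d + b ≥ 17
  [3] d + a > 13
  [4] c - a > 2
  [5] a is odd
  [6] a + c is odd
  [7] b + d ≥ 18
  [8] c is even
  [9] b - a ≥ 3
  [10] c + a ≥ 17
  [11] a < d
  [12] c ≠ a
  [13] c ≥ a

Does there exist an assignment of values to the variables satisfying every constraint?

One satisfying assignment is a = 7, b = 11, c = 10, d = 8.
For the less obvious constraints — constraint 2: d + b = 19; constraint 3: d + a = 15; constraint 4: c - a = 3 — and the others hold by inspection.

Satisfiable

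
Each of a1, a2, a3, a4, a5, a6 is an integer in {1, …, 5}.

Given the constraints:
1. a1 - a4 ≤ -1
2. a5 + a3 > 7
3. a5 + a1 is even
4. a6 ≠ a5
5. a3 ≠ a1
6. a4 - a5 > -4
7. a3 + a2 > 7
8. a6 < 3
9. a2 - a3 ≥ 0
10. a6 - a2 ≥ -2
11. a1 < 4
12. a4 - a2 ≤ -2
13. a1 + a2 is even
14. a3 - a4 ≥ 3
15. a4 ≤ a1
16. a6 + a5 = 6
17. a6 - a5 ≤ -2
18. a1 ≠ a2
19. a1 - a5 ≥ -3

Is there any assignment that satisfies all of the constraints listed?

Constraints 1, 9, 10, 14, 17, and 19 give a3 − a4 ≥ 3, a4 − a1 ≥ 1, a1 − a5 ≥ -3, a5 − a6 ≥ 2, a6 − a2 ≥ -2, a2 − a3 ≥ 0.
Adding all 6 inequalities: the left sides telescope to 0, and the right sides sum to 3 + 1 + (-3) + 2 + (-2) + 0 = 1. So 0 ≥ 1, which is false.

Unsatisfiable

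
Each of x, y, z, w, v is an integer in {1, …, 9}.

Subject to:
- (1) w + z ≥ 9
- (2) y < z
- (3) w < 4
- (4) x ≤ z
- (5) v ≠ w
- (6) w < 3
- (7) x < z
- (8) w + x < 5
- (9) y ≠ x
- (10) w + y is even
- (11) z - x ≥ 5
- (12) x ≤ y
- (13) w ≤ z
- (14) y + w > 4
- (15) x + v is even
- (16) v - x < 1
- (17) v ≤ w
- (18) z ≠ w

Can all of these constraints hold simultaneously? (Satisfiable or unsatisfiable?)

Take x = 1, y = 4, z = 7, w = 2, v = 1. Then constraint 1: w + z = 9; constraint 8: w + x = 3; constraint 11: z - x = 6, and every other listed constraint is also met.

Satisfiable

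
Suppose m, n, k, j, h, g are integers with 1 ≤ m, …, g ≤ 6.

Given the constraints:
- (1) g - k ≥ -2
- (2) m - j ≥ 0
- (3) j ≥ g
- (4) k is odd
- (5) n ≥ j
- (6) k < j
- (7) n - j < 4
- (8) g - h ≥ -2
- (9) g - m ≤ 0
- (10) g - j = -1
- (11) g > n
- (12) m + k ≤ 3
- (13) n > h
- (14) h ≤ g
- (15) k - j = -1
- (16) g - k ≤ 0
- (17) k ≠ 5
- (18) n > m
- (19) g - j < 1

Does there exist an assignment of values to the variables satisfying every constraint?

Unsatisfiable

Constraints 2, 6, 11, 16, and 18 give g ≤ k, k < j, j ≤ m, m < n, n < g. Chaining: g ≤ k < j ≤ m < n < g, which forces g < g — impossible.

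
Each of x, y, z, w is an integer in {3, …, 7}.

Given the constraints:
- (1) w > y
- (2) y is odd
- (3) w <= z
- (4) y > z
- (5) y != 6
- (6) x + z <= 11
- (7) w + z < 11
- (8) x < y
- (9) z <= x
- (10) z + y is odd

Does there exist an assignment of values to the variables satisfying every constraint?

Constraints 1, 3, 8, and 9 give y < w, w ≤ z, z ≤ x, x < y. Chaining: y < w ≤ z ≤ x < y, which forces y < y — impossible.

Unsatisfiable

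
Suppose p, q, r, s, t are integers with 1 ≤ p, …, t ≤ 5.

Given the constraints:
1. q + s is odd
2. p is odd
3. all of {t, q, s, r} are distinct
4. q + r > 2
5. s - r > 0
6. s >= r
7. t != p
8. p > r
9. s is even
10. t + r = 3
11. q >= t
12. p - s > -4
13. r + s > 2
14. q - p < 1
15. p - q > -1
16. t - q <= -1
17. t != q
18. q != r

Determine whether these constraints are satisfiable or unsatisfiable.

Satisfiable

Take p = 3, q = 3, r = 1, s = 4, t = 2. Then constraint 4: q + r = 4; constraint 5: s - r = 3; constraint 10: t + r = 3, and every other listed constraint is also met.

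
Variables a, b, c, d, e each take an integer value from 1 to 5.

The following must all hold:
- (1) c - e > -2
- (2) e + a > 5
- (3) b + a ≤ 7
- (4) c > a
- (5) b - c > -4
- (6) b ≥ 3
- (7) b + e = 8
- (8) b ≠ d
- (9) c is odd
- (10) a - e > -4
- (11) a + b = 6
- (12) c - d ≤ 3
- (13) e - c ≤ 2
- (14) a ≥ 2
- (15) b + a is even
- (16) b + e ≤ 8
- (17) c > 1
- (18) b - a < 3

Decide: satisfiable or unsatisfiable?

Satisfiable

One satisfying assignment is a = 2, b = 4, c = 5, d = 2, e = 4.
For the less obvious constraints — constraint 1: c - e = 1; constraint 2: e + a = 6 — and the others hold by inspection.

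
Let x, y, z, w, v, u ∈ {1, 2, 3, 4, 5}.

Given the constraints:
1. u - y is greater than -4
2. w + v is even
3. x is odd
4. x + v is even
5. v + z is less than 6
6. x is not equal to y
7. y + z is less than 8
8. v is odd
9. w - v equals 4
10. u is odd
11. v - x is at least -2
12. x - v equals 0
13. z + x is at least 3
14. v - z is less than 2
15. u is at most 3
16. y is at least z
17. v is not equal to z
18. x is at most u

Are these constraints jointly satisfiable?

Satisfiable

Setting (x, y, z, w, v, u) = (1, 4, 2, 5, 1, 3) satisfies everything: constraint 1: u - y = -1; constraint 5: v + z = 3; constraint 7: y + z = 6, and the others follow.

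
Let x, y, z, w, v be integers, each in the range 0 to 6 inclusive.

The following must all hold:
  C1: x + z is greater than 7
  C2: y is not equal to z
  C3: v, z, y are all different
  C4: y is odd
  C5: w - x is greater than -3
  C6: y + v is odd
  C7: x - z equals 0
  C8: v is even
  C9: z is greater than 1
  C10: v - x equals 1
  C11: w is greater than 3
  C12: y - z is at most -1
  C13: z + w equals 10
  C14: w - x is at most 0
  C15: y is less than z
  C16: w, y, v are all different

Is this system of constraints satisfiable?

Setting (x, y, z, w, v) = (5, 1, 5, 5, 6) satisfies everything: constraint 1: x + z = 10; constraint 5: w - x = 0, and the others follow.

Satisfiable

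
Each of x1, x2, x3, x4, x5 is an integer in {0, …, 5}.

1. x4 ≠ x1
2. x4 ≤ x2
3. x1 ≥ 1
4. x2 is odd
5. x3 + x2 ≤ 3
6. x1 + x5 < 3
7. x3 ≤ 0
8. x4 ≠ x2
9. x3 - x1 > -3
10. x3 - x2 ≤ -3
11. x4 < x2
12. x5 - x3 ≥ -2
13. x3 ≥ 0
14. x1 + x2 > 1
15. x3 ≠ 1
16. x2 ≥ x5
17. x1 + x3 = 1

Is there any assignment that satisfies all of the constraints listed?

Satisfiable

Setting (x1, x2, x3, x4, x5) = (1, 3, 0, 0, 0) satisfies everything: constraint 5: x3 + x2 = 3; constraint 6: x1 + x5 = 1, and the others follow.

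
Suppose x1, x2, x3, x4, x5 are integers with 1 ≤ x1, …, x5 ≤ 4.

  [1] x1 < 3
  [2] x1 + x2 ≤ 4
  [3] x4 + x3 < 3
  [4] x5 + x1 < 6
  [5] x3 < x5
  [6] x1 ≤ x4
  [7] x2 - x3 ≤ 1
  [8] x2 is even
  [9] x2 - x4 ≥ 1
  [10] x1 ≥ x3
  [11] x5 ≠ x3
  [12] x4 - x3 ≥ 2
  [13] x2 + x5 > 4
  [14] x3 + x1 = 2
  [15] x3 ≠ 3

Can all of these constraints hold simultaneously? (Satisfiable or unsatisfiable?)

Constraints 7, 9, and 12 give x3 − x2 ≥ -1, x2 − x4 ≥ 1, x4 − x3 ≥ 2.
Adding all 3 inequalities: the left sides telescope to 0, and the right sides sum to (-1) + 1 + 2 = 2. So 0 ≥ 2, which is false.

Unsatisfiable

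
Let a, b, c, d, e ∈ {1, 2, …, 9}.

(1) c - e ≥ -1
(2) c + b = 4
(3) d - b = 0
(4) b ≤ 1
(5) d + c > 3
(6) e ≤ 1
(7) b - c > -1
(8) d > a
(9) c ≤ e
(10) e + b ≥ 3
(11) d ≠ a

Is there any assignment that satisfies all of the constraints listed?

Unsatisfiable

From constraints 6 and 9: c ≤ e ≤ 1. From constraint 4: b ≤ 1. Hence c + b ≤ 2. But constraint 2 requires c + b = 4, and 4 > 2. Contradiction.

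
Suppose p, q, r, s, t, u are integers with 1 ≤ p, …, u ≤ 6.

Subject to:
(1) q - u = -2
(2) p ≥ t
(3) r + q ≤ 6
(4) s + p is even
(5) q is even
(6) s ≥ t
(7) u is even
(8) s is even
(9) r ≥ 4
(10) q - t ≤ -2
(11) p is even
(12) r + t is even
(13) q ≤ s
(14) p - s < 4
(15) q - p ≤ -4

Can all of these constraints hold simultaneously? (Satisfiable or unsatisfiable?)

One satisfying assignment is p = 6, q = 2, r = 4, s = 4, t = 4, u = 4.
For the less obvious constraints — constraint 1: q - u = -2; constraint 3: r + q = 6; constraint 10: q - t = -2 — and the others hold by inspection.

Satisfiable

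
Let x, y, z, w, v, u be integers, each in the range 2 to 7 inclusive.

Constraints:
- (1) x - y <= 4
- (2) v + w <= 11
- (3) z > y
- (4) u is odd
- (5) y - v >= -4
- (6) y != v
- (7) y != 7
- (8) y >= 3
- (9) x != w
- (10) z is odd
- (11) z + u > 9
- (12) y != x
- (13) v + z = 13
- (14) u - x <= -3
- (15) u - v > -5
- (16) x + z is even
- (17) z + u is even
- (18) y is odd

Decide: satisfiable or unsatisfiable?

Satisfiable

The assignment x = 7, y = 3, z = 7, w = 5, v = 6, u = 3 works:
  constraint 1 holds since x - y = 4.
  constraint 2 holds since v + w = 11.
The rest check out directly.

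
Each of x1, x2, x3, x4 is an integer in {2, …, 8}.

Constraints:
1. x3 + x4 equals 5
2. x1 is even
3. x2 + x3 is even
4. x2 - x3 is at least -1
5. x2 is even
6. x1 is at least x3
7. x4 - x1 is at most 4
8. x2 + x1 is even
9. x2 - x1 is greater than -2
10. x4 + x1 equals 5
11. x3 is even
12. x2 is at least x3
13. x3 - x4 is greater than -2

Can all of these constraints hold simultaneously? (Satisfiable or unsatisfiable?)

Satisfiable

Try x1 = 2, x2 = 2, x3 = 2, x4 = 3.
Check constraint 1: x3 + x4 = 5; constraint 4: x2 - x3 = 0. The remaining constraints are straightforward to verify.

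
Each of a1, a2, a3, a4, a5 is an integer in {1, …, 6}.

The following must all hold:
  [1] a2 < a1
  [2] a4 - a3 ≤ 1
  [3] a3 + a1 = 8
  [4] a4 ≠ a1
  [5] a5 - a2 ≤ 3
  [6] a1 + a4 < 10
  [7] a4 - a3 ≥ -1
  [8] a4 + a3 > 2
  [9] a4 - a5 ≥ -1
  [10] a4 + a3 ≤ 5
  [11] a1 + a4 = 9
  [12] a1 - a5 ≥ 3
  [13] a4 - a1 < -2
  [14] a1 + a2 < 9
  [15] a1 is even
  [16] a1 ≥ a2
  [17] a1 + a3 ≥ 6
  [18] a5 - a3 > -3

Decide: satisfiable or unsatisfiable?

Satisfiable

One satisfying assignment is a1 = 6, a2 = 2, a3 = 2, a4 = 3, a5 = 2.
For the less obvious constraints — constraint 2: a4 - a3 = 1; constraint 3: a3 + a1 = 8 — and the others hold by inspection.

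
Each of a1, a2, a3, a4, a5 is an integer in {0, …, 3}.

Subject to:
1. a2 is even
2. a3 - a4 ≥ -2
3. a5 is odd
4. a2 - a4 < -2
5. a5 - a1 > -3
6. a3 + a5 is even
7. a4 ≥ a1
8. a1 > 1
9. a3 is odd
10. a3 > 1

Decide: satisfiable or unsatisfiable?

The assignment a1 = 3, a2 = 0, a3 = 3, a4 = 3, a5 = 3 works:
  constraint 2 holds since a3 - a4 = 0.
  constraint 4 holds since a2 - a4 = -3.
The rest check out directly.

Satisfiable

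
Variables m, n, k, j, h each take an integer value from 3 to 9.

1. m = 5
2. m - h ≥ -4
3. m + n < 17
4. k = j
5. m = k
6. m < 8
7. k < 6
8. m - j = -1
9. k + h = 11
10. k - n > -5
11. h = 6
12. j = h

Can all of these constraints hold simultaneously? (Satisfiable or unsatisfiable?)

Constraint 1 fixes m = 5 and constraint 11 fixes h = 6. Constraints 4, 5, and 12 give m = k = j = h, so m = h. But 5 ≠ 6 — contradiction.

Unsatisfiable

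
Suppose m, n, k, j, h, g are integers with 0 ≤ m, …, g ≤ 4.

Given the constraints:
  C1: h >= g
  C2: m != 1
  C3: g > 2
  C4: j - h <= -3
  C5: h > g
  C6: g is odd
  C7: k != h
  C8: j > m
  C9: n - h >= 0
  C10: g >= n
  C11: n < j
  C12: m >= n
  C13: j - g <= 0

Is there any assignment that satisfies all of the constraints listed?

Constraints 5, 8, 9, 12, and 13 give n ≤ m, m < j, j ≤ g, g < h, h ≤ n. Chaining: n ≤ m < j ≤ g < h ≤ n, which forces n < n — impossible.

Unsatisfiable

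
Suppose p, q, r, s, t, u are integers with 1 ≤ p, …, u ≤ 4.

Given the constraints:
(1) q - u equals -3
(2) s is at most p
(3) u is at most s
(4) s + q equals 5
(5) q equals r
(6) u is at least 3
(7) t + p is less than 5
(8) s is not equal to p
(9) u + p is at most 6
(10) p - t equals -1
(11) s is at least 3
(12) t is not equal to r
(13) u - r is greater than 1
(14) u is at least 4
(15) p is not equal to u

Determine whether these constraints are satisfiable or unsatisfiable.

Unsatisfiable

From constraint 14: u ≥ 4. From constraints 2 and 11: p ≥ s ≥ 3. Hence u + p ≥ 7. But constraint 9 requires u + p ≤ 6, and 6 < 7. Contradiction.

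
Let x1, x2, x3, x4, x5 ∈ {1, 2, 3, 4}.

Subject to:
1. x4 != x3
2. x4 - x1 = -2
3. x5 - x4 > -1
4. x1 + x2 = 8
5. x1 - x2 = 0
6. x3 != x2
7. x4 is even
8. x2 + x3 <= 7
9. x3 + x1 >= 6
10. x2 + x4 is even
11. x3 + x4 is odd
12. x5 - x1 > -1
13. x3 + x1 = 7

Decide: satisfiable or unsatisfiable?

Satisfiable

One satisfying assignment is x1 = 4, x2 = 4, x3 = 3, x4 = 2, x5 = 4.
For the less obvious constraints — constraint 2: x4 - x1 = -2; constraint 3: x5 - x4 = 2 — and the others hold by inspection.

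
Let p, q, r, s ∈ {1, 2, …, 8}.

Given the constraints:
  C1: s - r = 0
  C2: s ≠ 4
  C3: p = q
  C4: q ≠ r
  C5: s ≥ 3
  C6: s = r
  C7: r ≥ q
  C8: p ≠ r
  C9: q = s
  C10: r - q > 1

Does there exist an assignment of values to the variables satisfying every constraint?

From constraints 3, 6, and 9, p = q = s = r, so p = r. But constraint 8 says p ≠ r. Contradiction.

Unsatisfiable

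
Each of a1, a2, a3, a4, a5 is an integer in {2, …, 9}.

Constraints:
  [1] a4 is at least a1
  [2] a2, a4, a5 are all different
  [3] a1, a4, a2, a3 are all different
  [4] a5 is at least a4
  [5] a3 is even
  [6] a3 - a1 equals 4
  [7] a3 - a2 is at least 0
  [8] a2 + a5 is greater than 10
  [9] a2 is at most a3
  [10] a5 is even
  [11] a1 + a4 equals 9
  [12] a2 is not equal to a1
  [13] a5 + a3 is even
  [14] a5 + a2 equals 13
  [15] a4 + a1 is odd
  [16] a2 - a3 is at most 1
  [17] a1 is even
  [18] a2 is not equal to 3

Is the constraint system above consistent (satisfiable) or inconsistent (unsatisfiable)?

Try a1 = 2, a2 = 5, a3 = 6, a4 = 7, a5 = 8.
Check constraint 6: a3 - a1 = 4; constraint 7: a3 - a2 = 1. The remaining constraints are straightforward to verify.

Satisfiable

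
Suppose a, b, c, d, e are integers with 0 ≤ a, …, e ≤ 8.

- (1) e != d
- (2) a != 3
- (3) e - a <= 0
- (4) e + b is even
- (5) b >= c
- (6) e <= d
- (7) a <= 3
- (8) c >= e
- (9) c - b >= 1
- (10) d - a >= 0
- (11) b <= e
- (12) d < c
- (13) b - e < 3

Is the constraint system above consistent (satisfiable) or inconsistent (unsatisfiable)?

Unsatisfiable

Constraints 3, 5, 10, 11, and 12 give a ≤ d, d < c, c ≤ b, b ≤ e, e ≤ a. Chaining: a ≤ d < c ≤ b ≤ e ≤ a, which forces a < a — impossible.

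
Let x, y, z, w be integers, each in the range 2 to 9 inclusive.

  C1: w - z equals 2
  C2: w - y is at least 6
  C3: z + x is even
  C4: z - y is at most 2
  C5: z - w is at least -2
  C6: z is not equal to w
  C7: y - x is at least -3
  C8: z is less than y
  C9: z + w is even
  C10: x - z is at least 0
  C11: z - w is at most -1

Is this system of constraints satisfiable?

Unsatisfiable

Constraints 2, 5, 7, and 10 give w − y ≥ 6, y − x ≥ -3, x − z ≥ 0, z − w ≥ -2.
Adding all 4 inequalities: the left sides telescope to 0, and the right sides sum to 6 + (-3) + 0 + (-2) = 1. So 0 ≥ 1, which is false.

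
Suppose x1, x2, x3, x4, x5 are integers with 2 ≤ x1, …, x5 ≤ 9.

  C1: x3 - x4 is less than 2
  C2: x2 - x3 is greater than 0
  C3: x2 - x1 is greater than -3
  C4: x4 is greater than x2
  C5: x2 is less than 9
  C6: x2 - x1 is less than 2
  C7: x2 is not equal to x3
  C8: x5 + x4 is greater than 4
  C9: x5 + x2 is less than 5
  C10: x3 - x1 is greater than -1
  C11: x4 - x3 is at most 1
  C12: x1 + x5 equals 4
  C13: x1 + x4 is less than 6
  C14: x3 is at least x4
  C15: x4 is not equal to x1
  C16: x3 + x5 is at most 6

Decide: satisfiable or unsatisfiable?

Constraints 2, 4, and 14 give x4 ≤ x3, x3 < x2, x2 < x4. Chaining: x4 ≤ x3 < x2 < x4, which forces x4 < x4 — impossible.

Unsatisfiable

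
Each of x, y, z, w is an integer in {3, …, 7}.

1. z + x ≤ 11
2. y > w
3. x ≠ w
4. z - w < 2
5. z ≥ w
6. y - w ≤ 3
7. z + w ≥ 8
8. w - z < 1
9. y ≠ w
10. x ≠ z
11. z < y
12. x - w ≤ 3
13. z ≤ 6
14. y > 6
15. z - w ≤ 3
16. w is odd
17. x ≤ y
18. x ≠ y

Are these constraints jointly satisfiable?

Setting (x, y, z, w) = (6, 7, 5, 5) satisfies everything: constraint 1: z + x = 11; constraint 4: z - w = 0; constraint 6: y - w = 2, and the others follow.

Satisfiable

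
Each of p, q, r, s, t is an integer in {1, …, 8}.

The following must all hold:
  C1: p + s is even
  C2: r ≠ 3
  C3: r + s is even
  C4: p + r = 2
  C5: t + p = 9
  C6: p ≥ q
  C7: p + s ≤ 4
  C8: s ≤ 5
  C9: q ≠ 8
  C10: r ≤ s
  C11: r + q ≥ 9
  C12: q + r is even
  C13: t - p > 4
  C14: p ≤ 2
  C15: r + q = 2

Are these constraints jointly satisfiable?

Unsatisfiable

From constraints 8 and 10: r ≤ s ≤ 5. From constraints 6 and 14: q ≤ p ≤ 2. Hence r + q ≤ 7. But constraint 11 requires r + q ≥ 9, and 9 > 7. Contradiction.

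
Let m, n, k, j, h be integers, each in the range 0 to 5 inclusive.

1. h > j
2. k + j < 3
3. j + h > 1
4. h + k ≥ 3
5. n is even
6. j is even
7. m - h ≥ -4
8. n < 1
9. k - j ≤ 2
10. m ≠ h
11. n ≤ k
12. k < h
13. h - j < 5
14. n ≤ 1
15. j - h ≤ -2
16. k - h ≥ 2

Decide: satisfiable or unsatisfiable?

Unsatisfiable

Constraints 9, 15, and 16 give k − h ≥ 2, h − j ≥ 2, j − k ≥ -2.
Adding all 3 inequalities: the left sides telescope to 0, and the right sides sum to 2 + 2 + (-2) = 2. So 0 ≥ 2, which is false.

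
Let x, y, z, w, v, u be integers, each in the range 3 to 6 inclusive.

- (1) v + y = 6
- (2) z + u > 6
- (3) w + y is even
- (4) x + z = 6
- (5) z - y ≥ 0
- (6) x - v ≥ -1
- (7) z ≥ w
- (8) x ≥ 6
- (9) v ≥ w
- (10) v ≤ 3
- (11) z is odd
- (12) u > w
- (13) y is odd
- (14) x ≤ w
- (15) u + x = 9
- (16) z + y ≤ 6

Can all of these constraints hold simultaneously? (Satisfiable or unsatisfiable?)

From constraints 8 and 14: w ≥ x and x ≥ 6, so w ≥ 6. From constraints 9 and 10: w ≤ v and v ≤ 3, so w ≤ 3. But 3 < 6, so no value of w works.

Unsatisfiable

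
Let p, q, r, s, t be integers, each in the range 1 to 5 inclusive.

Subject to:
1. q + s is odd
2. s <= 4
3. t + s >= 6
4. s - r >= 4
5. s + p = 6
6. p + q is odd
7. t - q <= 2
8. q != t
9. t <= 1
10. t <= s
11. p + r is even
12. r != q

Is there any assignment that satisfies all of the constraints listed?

Unsatisfiable

From constraint 9: t ≤ 1. From constraint 2: s ≤ 4. Hence t + s ≤ 5. But constraint 3 requires t + s ≥ 6, and 6 > 5. Contradiction.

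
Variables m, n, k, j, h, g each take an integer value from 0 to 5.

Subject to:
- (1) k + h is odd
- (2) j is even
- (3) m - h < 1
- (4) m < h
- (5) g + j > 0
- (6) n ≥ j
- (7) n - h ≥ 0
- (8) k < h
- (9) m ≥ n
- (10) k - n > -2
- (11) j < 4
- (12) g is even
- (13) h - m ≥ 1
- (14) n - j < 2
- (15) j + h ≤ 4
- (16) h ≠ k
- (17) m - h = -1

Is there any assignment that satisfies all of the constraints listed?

Constraints 4, 7, and 9 give m < h, h ≤ n, n ≤ m. Chaining: m < h ≤ n ≤ m, which forces m < m — impossible.

Unsatisfiable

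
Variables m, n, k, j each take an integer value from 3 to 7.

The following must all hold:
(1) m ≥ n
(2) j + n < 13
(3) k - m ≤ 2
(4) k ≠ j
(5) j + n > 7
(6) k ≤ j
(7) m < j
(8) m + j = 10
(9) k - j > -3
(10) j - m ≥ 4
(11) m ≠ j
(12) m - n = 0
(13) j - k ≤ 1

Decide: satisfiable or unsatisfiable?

Constraints 3, 10, and 13 give m − k ≥ -2, k − j ≥ -1, j − m ≥ 4.
Adding all 3 inequalities: the left sides telescope to 0, and the right sides sum to (-2) + (-1) + 4 = 1. So 0 ≥ 1, which is false.

Unsatisfiable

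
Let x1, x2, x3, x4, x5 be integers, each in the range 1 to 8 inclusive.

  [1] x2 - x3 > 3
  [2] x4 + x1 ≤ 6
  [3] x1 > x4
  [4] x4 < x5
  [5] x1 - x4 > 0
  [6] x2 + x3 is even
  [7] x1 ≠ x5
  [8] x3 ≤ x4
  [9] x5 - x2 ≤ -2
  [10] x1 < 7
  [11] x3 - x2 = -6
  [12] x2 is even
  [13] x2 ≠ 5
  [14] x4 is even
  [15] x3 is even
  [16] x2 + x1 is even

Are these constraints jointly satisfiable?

Setting (x1, x2, x3, x4, x5) = (4, 8, 2, 2, 5) satisfies everything: constraint 1: x2 - x3 = 6; constraint 2: x4 + x1 = 6; constraint 5: x1 - x4 = 2, and the others follow.

Satisfiable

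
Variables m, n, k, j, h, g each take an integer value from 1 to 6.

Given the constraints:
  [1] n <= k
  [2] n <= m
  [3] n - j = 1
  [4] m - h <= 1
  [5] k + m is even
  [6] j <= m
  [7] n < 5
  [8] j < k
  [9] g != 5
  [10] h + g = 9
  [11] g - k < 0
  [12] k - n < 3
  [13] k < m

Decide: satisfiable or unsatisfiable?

Satisfiable

Setting (m, n, k, j, h, g) = (6, 2, 4, 1, 6, 3) satisfies everything: constraint 3: n - j = 1; constraint 4: m - h = 0; constraint 10: h + g = 9, and the others follow.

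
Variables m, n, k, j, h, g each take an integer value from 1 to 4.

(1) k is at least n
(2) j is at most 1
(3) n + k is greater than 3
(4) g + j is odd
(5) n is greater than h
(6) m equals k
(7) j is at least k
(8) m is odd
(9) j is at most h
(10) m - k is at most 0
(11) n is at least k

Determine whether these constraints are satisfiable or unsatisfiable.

Constraints 1, 5, 7, and 9 give h < n, n ≤ k, k ≤ j, j ≤ h. Chaining: h < n ≤ k ≤ j ≤ h, which forces h < h — impossible.

Unsatisfiable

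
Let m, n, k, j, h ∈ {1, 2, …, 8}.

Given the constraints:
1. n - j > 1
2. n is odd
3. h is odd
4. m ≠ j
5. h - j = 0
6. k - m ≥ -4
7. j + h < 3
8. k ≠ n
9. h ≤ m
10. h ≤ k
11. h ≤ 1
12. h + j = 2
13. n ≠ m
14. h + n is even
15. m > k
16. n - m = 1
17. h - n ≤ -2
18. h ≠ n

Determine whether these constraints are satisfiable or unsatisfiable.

Satisfiable

Take m = 2, n = 3, k = 1, j = 1, h = 1. Then constraint 1: n - j = 2; constraint 5: h - j = 0, and every other listed constraint is also met.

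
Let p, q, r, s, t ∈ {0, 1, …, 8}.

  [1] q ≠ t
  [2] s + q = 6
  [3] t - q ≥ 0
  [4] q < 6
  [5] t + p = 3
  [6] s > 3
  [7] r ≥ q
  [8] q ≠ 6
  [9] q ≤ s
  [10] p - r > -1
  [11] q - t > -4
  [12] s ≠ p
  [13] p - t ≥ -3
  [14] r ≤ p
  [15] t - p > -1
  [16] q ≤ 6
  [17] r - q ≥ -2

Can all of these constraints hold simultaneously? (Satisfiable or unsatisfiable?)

Setting (p, q, r, s, t) = (1, 1, 1, 5, 2) satisfies everything: constraint 2: s + q = 6; constraint 3: t - q = 1, and the others follow.

Satisfiable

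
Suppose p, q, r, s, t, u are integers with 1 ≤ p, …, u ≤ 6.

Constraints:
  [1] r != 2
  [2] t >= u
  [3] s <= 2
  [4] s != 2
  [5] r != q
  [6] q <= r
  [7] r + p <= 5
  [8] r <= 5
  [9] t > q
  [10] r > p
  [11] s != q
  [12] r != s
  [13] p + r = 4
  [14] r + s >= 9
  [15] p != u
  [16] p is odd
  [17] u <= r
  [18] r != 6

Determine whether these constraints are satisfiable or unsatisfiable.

From constraint 8: r ≤ 5. From constraint 3: s ≤ 2. Hence r + s ≤ 7. But constraint 14 requires r + s ≥ 9, and 9 > 7. Contradiction.

Unsatisfiable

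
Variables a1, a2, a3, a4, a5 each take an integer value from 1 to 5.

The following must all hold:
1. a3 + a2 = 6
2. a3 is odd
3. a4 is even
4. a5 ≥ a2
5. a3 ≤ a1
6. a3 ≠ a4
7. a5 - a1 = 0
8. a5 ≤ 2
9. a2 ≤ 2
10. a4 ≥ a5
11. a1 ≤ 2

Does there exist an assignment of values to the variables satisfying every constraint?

Unsatisfiable

From constraints 5 and 11: a3 ≤ a1 ≤ 2. From constraints 4 and 8: a2 ≤ a5 ≤ 2. Hence a3 + a2 ≤ 4. But constraint 1 requires a3 + a2 = 6, and 6 > 4. Contradiction.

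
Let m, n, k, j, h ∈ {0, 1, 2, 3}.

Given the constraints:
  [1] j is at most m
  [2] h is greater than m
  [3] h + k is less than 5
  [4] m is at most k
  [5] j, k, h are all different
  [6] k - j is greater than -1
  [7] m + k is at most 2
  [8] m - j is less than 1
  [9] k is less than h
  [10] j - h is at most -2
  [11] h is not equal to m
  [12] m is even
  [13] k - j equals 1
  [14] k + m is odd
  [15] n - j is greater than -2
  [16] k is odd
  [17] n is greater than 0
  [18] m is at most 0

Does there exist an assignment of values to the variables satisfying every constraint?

Satisfiable

Try m = 0, n = 1, k = 1, j = 0, h = 2.
Check constraint 3: h + k = 3; constraint 6: k - j = 1; constraint 7: m + k = 1. The remaining constraints are straightforward to verify.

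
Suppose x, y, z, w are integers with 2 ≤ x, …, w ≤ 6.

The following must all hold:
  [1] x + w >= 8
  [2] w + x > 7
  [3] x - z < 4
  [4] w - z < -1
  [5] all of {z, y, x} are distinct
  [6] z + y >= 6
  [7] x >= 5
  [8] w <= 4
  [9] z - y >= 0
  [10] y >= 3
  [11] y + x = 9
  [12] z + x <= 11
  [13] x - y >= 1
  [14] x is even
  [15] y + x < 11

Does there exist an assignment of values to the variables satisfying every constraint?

Satisfiable

Take x = 6, y = 3, z = 5, w = 3. Then constraint 1: x + w = 9; constraint 2: w + x = 9, and every other listed constraint is also met.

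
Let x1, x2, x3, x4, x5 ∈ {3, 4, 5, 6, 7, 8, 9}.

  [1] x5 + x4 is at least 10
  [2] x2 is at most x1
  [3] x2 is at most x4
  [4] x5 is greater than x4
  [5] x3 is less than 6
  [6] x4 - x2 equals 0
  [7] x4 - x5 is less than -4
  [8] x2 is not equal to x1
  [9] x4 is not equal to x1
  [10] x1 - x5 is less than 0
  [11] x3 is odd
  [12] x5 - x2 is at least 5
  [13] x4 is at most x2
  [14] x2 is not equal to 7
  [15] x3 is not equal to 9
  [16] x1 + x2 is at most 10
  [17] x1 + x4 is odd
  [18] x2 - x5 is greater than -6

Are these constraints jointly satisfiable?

Setting (x1, x2, x3, x4, x5) = (6, 3, 3, 3, 8) satisfies everything: constraint 1: x5 + x4 = 11; constraint 6: x4 - x2 = 0; constraint 7: x4 - x5 = -5, and the others follow.

Satisfiable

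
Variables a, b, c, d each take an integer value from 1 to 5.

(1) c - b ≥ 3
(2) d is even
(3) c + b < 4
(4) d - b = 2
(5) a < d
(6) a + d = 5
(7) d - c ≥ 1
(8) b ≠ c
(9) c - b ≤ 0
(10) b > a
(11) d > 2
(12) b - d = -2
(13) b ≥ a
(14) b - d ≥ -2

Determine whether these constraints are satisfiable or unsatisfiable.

Unsatisfiable

Constraints 1, 7, and 14 give b − d ≥ -2, d − c ≥ 1, c − b ≥ 3.
Adding all 3 inequalities: the left sides telescope to 0, and the right sides sum to (-2) + 1 + 3 = 2. So 0 ≥ 2, which is false.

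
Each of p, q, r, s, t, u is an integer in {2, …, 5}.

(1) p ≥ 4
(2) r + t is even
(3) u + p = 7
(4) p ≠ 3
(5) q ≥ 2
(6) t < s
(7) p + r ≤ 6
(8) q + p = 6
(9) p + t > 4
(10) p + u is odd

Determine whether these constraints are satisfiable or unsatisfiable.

Setting (p, q, r, s, t, u) = (4, 2, 2, 4, 2, 3) satisfies everything: constraint 3: u + p = 7; constraint 7: p + r = 6, and the others follow.

Satisfiable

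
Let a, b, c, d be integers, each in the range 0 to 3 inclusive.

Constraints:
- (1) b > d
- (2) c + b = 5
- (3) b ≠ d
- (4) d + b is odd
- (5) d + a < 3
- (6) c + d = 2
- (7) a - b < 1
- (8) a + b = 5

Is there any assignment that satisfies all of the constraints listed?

One satisfying assignment is a = 2, b = 3, c = 2, d = 0.
For the less obvious constraints — constraint 2: c + b = 5; constraint 5: d + a = 2; constraint 6: c + d = 2 — and the others hold by inspection.

Satisfiable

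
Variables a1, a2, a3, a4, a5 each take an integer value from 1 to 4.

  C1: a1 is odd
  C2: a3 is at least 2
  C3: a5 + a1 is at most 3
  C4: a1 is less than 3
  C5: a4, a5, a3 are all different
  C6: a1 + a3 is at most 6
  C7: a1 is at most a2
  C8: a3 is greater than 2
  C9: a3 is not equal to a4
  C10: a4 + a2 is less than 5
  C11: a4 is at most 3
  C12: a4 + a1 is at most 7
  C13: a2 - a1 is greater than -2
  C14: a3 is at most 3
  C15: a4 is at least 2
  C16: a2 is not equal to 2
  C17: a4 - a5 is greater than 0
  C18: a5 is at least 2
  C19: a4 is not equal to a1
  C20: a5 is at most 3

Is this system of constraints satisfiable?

Unsatisfiable

Constraints 2, 11, 14, 15, 18, and 20 confine each of a4, a5, a3 to the 2 values {2, 3}.
Constraint 5 requires all 3 of them to be distinct, but only 2 values are available — impossible by the pigeonhole principle.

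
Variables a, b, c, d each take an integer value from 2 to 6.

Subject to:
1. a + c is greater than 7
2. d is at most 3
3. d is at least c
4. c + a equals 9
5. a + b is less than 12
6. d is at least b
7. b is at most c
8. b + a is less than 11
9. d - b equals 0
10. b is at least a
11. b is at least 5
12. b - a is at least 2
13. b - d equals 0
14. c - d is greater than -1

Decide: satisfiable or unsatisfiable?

From constraints 7 and 11: c ≥ b and b ≥ 5, so c ≥ 5. From constraints 2 and 3: c ≤ d and d ≤ 3, so c ≤ 3. But 3 < 5, so no value of c works.

Unsatisfiable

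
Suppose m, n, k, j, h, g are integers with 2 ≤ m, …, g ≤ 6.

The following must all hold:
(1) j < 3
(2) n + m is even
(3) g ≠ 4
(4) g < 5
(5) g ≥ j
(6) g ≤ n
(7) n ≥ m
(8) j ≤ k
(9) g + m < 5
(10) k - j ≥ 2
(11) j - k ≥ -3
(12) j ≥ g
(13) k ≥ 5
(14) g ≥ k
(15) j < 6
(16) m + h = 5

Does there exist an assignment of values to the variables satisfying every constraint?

From constraints 13 and 14: g ≥ k and k ≥ 5, so g ≥ 5. From constraint 4: g ≤ 4. But 4 < 5, so no value of g works.

Unsatisfiable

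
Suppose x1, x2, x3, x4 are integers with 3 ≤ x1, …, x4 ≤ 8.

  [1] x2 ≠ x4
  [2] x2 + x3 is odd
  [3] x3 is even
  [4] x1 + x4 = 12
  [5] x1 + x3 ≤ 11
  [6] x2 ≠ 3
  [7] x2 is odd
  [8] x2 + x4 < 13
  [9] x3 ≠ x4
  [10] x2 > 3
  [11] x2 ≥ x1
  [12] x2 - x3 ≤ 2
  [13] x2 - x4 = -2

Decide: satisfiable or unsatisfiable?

Satisfiable

The assignment x1 = 5, x2 = 5, x3 = 6, x4 = 7 works:
  constraint 4 holds since x1 + x4 = 12.
  constraint 5 holds since x1 + x3 = 11.
  constraint 8 holds since x2 + x4 = 12.
The rest check out directly.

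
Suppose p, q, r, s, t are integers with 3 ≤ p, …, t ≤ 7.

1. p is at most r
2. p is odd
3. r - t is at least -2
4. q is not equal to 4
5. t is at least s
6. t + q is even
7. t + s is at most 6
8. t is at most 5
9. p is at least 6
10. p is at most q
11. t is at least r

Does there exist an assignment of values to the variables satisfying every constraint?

Unsatisfiable

From constraints 1 and 9: r ≥ p and p ≥ 6, so r ≥ 6. From constraints 8 and 11: r ≤ t and t ≤ 5, so r ≤ 5. But 5 < 6, so no value of r works.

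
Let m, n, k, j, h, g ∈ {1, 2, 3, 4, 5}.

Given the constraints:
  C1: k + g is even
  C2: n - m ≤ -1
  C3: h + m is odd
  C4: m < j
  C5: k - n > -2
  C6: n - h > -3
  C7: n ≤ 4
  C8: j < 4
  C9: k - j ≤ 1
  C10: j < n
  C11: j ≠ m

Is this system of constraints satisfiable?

Unsatisfiable

Constraints 2, 4, and 10 give j < n, n < m, m < j. Chaining: j < n < m < j, which forces j < j — impossible.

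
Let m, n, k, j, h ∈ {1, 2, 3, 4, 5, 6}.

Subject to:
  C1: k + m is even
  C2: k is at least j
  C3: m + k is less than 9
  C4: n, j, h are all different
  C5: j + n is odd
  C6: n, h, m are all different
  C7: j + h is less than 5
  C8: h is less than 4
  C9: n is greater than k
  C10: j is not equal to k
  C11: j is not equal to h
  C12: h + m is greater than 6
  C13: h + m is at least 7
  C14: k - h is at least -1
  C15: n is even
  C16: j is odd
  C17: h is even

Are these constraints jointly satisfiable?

One satisfying assignment is m = 6, n = 4, k = 2, j = 1, h = 2.
For the less obvious constraints — constraint 3: m + k = 8; constraint 7: j + h = 3 — and the others hold by inspection.

Satisfiable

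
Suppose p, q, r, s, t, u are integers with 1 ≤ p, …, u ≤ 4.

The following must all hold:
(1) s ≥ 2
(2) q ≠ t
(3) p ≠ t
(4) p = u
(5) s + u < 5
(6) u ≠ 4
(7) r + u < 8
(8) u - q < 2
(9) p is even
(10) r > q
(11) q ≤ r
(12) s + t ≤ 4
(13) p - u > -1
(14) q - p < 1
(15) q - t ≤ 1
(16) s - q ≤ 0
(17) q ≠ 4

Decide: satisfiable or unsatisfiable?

Satisfiable

The assignment p = 2, q = 2, r = 3, s = 2, t = 1, u = 2 works:
  constraint 5 holds since s + u = 4.
  constraint 7 holds since r + u = 5.
The rest check out directly.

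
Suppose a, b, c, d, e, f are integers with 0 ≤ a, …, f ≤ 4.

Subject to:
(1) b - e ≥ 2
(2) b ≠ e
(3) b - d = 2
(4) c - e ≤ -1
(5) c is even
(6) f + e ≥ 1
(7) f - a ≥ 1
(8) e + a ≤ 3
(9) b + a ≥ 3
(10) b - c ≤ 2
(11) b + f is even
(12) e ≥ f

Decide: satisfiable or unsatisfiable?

Unsatisfiable

Constraints 1, 4, and 10 give b − e ≥ 2, e − c ≥ 1, c − b ≥ -2.
Adding all 3 inequalities: the left sides telescope to 0, and the right sides sum to 2 + 1 + (-2) = 1. So 0 ≥ 1, which is false.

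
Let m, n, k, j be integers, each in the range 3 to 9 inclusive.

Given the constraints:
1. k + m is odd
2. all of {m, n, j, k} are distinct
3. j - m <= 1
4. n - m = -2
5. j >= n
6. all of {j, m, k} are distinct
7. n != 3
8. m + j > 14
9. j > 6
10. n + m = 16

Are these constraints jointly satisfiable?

Setting (m, n, k, j) = (9, 7, 4, 8) satisfies everything: constraint 3: j - m = -1; constraint 4: n - m = -2, and the others follow.

Satisfiable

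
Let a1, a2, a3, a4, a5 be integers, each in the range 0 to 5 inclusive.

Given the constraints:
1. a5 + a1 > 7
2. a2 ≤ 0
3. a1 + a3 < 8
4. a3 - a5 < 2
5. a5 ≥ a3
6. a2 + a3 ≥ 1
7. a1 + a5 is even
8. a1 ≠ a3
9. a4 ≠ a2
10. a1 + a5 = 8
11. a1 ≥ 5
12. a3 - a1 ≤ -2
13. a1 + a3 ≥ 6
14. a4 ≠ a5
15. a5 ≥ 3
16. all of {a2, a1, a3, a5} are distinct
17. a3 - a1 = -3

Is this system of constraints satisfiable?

Setting (a1, a2, a3, a4, a5) = (5, 0, 2, 4, 3) satisfies everything: constraint 1: a5 + a1 = 8; constraint 3: a1 + a3 = 7, and the others follow.

Satisfiable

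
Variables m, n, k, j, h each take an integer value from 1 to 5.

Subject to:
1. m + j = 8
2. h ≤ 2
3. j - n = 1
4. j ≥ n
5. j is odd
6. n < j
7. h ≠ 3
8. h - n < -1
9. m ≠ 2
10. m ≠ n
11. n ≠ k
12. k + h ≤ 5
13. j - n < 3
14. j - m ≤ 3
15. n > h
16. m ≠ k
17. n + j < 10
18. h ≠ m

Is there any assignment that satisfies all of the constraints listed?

The assignment m = 3, n = 4, k = 1, j = 5, h = 1 works:
  constraint 1 holds since m + j = 8.
  constraint 3 holds since j - n = 1.
  constraint 8 holds since h - n = -3.
The rest check out directly.

Satisfiable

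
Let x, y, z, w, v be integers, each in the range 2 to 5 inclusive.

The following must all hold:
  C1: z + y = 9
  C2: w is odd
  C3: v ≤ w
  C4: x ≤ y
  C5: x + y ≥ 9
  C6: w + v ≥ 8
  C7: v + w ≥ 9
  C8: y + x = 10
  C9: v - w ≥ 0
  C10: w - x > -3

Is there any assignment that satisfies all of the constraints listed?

Take x = 5, y = 5, z = 4, w = 5, v = 5. Then constraint 1: z + y = 9; constraint 5: x + y = 10, and every other listed constraint is also met.

Satisfiable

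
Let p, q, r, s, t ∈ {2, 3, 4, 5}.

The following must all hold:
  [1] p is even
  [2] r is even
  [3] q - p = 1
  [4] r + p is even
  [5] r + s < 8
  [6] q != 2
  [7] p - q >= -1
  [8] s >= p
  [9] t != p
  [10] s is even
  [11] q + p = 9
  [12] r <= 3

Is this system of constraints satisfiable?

The assignment p = 4, q = 5, r = 2, s = 4, t = 5 works:
  constraint 3 holds since q - p = 1.
  constraint 5 holds since r + s = 6.
The rest check out directly.

Satisfiable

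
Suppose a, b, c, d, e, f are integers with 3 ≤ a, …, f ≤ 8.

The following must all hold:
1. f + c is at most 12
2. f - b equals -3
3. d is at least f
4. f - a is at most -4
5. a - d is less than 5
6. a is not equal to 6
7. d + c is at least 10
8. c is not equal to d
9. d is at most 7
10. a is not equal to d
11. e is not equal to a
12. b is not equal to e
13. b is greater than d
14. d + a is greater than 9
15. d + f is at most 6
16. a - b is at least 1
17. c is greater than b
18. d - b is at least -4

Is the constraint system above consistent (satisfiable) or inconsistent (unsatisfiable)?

Satisfiable

Take a = 7, b = 6, c = 7, d = 3, e = 3, f = 3. Then constraint 1: f + c = 10; constraint 2: f - b = -3; constraint 4: f - a = -4, and every other listed constraint is also met.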